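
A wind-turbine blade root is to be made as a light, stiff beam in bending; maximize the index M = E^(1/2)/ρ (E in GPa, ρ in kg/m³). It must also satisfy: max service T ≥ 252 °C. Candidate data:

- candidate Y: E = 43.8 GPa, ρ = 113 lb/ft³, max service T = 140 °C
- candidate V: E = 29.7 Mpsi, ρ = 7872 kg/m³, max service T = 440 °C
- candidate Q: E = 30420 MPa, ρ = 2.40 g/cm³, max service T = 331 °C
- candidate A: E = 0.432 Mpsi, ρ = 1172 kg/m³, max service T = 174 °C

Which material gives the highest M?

Screen on constraints: max service T ≥ 252 °C. Survivors: candidate V, candidate Q.
Normalizing units and computing the index:
  candidate V: E = 204.8 GPa, ρ = 7872 kg/m³
  candidate Q: E = 30.42 GPa, ρ = 2400 kg/m³
  candidate Q: M = 2.30×10⁻³
  candidate V: M = 1.82×10⁻³
Candidate Q ranks first.

candidate Q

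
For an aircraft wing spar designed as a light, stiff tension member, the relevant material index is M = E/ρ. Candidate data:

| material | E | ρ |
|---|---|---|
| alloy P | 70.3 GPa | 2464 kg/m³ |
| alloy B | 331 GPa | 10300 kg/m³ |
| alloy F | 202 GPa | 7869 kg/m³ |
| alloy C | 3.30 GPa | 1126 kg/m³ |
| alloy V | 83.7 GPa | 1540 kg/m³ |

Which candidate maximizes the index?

alloy V

Evaluate M for each candidate:
  alloy V: M = 54.4 MN·m/kg
  alloy B: M = 32.1 MN·m/kg
  alloy P: M = 28.5 MN·m/kg
  alloy F: M = 25.7 MN·m/kg
  alloy C: M = 2.93 MN·m/kg
Highest index: alloy V.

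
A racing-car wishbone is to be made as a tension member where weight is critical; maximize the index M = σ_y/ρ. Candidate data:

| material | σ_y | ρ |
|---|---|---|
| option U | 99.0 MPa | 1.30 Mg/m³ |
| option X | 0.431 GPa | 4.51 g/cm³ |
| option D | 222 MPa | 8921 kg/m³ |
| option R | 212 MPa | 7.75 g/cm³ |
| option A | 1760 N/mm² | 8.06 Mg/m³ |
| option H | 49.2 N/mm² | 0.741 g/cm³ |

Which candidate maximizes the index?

Normalizing units and computing the index:
  option U: σ_y = 99.00 MPa, ρ = 1300 kg/m³
  option X: σ_y = 431.0 MPa, ρ = 4510 kg/m³
  option D: σ_y = 222.0 MPa, ρ = 8921 kg/m³
  option R: σ_y = 212.0 MPa, ρ = 7750 kg/m³
  option A: σ_y = 1760 MPa, ρ = 8060 kg/m³
  option H: σ_y = 49.20 MPa, ρ = 741.0 kg/m³
  option A: M = 218 kN·m/kg
  option X: M = 95.6 kN·m/kg
  option U: M = 76.2 kN·m/kg
  option H: M = 66.4 kN·m/kg
  option R: M = 27.4 kN·m/kg
  option D: M = 24.9 kN·m/kg
Option A has the largest M.

option A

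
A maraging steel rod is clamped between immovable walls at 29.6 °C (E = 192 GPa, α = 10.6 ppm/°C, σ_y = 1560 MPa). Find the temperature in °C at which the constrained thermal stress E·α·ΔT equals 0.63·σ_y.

513 °C

E·α·ΔT = 982.8 MPa ⇒ ΔT = 982.8 / (192.0×10³ × 10.6×10⁻⁶) = 482.9 K.
T = 29.6 + 482.9 = 512.5 °C.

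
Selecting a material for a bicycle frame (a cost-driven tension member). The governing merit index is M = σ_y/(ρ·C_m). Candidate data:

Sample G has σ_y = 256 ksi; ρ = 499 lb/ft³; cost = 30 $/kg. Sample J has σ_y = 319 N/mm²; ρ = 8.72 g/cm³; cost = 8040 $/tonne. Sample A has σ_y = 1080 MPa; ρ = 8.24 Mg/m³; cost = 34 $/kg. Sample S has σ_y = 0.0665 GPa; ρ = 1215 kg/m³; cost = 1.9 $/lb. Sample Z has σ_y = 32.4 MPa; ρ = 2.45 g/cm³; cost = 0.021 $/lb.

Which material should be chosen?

Convert each candidate to consistent units, then evaluate M:
  sample G: σ_y = 1765 MPa, ρ = 7993 kg/m³, cost = 30.00 $/kg
  sample J: σ_y = 319.0 MPa, ρ = 8720 kg/m³, cost = 8.040 $/kg
  sample A: σ_y = 1080 MPa, ρ = 8240 kg/m³, cost = 34.00 $/kg
  sample S: σ_y = 66.50 MPa, ρ = 1215 kg/m³, cost = 4.189 $/kg
  sample Z: σ_y = 32.40 MPa, ρ = 2450 kg/m³, cost = 0.04630 $/kg
  sample Z: M = 286 kN·m per $
  sample S: M = 13.1 kN·m per $
  sample G: M = 7.36 kN·m per $
  sample J: M = 4.55 kN·m per $
  sample A: M = 3.85 kN·m per $
Sample Z ranks first.

sample Z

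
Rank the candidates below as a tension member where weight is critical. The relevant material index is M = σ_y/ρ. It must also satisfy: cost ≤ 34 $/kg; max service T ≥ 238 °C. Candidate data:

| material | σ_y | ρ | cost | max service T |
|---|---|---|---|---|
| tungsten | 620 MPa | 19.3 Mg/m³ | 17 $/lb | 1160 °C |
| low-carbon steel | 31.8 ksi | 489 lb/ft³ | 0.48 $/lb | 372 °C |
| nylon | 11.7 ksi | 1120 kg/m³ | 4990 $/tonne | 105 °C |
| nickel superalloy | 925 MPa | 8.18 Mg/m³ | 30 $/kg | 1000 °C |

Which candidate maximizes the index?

Screen on constraints: cost ≤ 34 $/kg; max service T ≥ 238 °C. Survivors: low-carbon steel, nickel superalloy.
Convert each candidate to consistent units, then evaluate M:
  low-carbon steel: σ_y = 219.3 MPa, ρ = 7833 kg/m³
  nickel superalloy: σ_y = 925.0 MPa, ρ = 8180 kg/m³
  nickel superalloy: M = 113 kN·m/kg
  low-carbon steel: M = 28.0 kN·m/kg
Nickel superalloy has the largest M.

nickel superalloy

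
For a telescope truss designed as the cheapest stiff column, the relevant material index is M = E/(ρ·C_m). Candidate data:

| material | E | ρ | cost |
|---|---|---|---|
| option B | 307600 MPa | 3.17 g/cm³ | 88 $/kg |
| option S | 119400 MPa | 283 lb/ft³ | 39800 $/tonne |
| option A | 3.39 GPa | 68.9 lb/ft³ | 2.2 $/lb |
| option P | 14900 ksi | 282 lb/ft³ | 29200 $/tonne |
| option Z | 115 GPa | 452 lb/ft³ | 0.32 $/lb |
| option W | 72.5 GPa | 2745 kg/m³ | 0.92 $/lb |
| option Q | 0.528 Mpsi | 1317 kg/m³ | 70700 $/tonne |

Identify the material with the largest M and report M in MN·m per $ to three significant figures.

After converting to SI:
  option B: E = 307.6 GPa, ρ = 3170 kg/m³, cost = 88.00 $/kg
  option S: E = 119.4 GPa, ρ = 4533 kg/m³, cost = 39.80 $/kg
  option A: E = 3.390 GPa, ρ = 1104 kg/m³, cost = 4.850 $/kg
  option P: E = 102.7 GPa, ρ = 4517 kg/m³, cost = 29.20 $/kg
  option Z: E = 115.0 GPa, ρ = 7240 kg/m³, cost = 0.7055 $/kg
  option W: E = 72.50 GPa, ρ = 2745 kg/m³, cost = 2.028 $/kg
  option Q: E = 3.640 GPa, ρ = 1317 kg/m³, cost = 70.70 $/kg
  option Z: M = 22.5 MN·m per $
  option W: M = 13.0 MN·m per $
  option B: M = 1.10 MN·m per $
  option P: M = 0.779 MN·m per $
  option S: M = 0.662 MN·m per $
  option A: M = 0.633 MN·m per $
  option Q: M = 0.0391 MN·m per $
Option Z has the largest M.

option Z, M = 22.5 MN·m per $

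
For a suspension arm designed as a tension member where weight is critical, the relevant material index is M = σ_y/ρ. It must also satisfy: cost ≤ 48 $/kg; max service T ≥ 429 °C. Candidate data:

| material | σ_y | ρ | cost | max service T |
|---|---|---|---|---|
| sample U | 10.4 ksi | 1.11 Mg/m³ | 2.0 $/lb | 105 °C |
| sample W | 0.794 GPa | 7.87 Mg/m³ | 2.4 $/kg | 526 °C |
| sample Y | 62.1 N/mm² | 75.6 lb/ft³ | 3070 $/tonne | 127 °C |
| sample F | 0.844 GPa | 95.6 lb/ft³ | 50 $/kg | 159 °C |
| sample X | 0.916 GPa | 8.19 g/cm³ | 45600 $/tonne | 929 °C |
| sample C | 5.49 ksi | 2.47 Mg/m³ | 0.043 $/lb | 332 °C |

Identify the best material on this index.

sample X

Screen on constraints: cost ≤ 48 $/kg; max service T ≥ 429 °C. Survivors: sample W, sample X.
Normalizing units and computing the index:
  sample W: σ_y = 794.0 MPa, ρ = 7870 kg/m³
  sample X: σ_y = 916.0 MPa, ρ = 8190 kg/m³
  sample X: M = 112 kN·m/kg
  sample W: M = 101 kN·m/kg
Sample X ranks first.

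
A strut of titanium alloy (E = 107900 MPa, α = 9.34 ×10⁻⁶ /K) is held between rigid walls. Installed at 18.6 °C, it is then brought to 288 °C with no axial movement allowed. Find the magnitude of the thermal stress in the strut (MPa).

E = 107900 MPa = 107.9 GPa.
ΔT = 269.4 K. Constrained thermal stress σ = E·α·ΔT = 107.9×10³ MPa × 9.34×10⁻⁶ × 269.4 = 271 MPa (compressive).

271 MPa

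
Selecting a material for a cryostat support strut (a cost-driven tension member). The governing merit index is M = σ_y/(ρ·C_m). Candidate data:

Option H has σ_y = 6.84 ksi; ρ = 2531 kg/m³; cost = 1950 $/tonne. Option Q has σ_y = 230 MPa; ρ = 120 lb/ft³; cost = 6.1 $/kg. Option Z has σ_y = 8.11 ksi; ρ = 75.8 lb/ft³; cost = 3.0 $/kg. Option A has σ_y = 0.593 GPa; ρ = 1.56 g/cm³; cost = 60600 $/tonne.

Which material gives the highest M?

option Q

Convert each candidate to consistent units, then evaluate M:
  option H: σ_y = 47.16 MPa, ρ = 2531 kg/m³, cost = 1.950 $/kg
  option Q: σ_y = 230.0 MPa, ρ = 1922 kg/m³, cost = 6.100 $/kg
  option Z: σ_y = 55.92 MPa, ρ = 1214 kg/m³, cost = 3.000 $/kg
  option A: σ_y = 593.0 MPa, ρ = 1560 kg/m³, cost = 60.60 $/kg
  option Q: M = 19.6 kN·m per $
  option Z: M = 15.4 kN·m per $
  option H: M = 9.56 kN·m per $
  option A: M = 6.27 kN·m per $
Highest index: option Q.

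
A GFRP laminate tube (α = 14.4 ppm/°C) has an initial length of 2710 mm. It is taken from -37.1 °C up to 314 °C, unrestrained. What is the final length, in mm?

2723.7 mm

ΔT = 314 − (-37.1) = 351.1 K.
ΔL = α·L₀·ΔT = 14.4×10⁻⁶ × 2710 mm × 351.1 K = 13.7 mm.
L = L₀ + ΔL = 2710 + 13.7 = 2723.7 mm.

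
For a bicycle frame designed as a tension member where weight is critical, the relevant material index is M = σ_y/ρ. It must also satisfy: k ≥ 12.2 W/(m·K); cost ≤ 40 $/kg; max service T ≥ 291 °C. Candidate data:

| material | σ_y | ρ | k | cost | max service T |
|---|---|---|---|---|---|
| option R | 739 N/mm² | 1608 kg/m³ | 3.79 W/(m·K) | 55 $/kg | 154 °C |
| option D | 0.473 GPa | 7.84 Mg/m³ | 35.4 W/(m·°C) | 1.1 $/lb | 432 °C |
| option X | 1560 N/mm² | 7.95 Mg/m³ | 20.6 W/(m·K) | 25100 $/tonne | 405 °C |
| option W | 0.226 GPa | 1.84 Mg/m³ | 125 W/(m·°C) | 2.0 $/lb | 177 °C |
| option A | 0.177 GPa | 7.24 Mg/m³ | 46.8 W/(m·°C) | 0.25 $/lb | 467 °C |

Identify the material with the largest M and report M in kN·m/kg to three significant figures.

option X, M = 196 kN·m/kg

Screen on constraints: k ≥ 12.2 W/(m·K); cost ≤ 40 $/kg; max service T ≥ 291 °C. Survivors: option D, option X, option A.
Normalizing units and computing the index:
  option D: σ_y = 473.0 MPa, ρ = 7840 kg/m³
  option X: σ_y = 1560 MPa, ρ = 7950 kg/m³
  option A: σ_y = 177.0 MPa, ρ = 7240 kg/m³
  option X: M = 196 kN·m/kg
  option D: M = 60.3 kN·m/kg
  option A: M = 24.4 kN·m/kg
Option X ranks first.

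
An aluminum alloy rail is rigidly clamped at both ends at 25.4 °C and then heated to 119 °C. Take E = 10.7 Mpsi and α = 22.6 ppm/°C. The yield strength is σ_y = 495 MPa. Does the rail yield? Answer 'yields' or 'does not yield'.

E = 10.7 Mpsi = 73.77 GPa.
ΔT = 93.60 K. Constrained thermal stress σ = E·α·ΔT = 73.77×10³ MPa × 22.6×10⁻⁶ × 93.60 = 156 MPa (compressive).
Compare to σ_y = 495 MPa: σ < σ_y, so it does not yield.

does not yield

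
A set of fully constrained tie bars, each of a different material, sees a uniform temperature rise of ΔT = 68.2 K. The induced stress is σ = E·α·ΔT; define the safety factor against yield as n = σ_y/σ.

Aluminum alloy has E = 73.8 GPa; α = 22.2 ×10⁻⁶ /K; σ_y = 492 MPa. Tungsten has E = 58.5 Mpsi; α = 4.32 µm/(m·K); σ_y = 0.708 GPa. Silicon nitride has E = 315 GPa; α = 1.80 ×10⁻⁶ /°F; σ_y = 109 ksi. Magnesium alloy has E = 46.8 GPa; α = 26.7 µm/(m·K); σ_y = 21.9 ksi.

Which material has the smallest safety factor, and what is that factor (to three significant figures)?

magnesium alloy, n = 1.77

Per material, after unit conversion:
  aluminum alloy: E = 73.80, α = 22.2, σ_y = 492.0 → σ = 112 MPa, n = 4.40
  tungsten: E = 403.3, α = 4.32, σ_y = 708.0 → σ = 119 MPa, n = 5.96
  silicon nitride: E = 315.0, α = 3.24, σ_y = 751.5 → σ = 69.6 MPa, n = 10.8
  magnesium alloy: E = 46.80, α = 26.7, σ_y = 151.0 → σ = 85.2 MPa, n = 1.77
Magnesium alloy has the lowest safety factor, n = 1.77.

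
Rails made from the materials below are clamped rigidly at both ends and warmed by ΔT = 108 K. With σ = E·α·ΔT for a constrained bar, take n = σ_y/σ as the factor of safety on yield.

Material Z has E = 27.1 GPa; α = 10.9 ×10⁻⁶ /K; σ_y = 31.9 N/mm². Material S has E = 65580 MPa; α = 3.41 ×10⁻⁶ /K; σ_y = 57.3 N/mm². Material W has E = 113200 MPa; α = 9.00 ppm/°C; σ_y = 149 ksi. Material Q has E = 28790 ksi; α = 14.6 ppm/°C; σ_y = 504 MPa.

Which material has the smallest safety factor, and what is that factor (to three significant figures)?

material Z, n = 1.00

Per material, after unit conversion:
  material Z: E = 27.10, α = 10.9, σ_y = 31.90 → σ = 31.9 MPa, n = 1.00
  material S: E = 65.58, α = 3.41, σ_y = 57.30 → σ = 24.2 MPa, n = 2.37
  material W: E = 113.2, α = 9.00, σ_y = 1027 → σ = 110 MPa, n = 9.34
  material Q: E = 198.5, α = 14.6, σ_y = 504.0 → σ = 313 MPa, n = 1.61
The minimum is material Z at n = 1.00.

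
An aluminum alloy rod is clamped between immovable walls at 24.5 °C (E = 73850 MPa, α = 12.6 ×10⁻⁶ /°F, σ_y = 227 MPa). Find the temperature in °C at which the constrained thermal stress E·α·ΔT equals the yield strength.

160 °C

E = 73850 MPa = 73.85 GPa.
α = 12.6×10⁻⁶/°F × 9/5 = 22.7×10⁻⁶/K.
E·α·ΔT = 227.0 MPa ⇒ ΔT = 227.0 / (73.85×10³ × 22.7×10⁻⁶) = 135.5 K.
T = 24.5 + 135.5 = 160.0 °C.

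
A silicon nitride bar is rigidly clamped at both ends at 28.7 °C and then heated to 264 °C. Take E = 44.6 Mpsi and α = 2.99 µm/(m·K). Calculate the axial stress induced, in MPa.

216 MPa

E = 44.6 Mpsi = 307.5 GPa.
ΔT = 235.3 K. Constrained thermal stress σ = E·α·ΔT = 307.5×10³ MPa × 2.99×10⁻⁶ × 235.3 = 216 MPa (compressive).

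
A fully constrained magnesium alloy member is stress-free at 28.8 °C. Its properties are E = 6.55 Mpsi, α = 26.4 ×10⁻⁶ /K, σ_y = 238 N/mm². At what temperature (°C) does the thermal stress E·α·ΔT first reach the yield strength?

228 °C

E = 6.55 Mpsi = 45.16 GPa.
σ_y = 238 N/mm² = 238.0 MPa.
E·α·ΔT = 238.0 MPa ⇒ ΔT = 238.0 / (45.16×10³ × 26.4×10⁻⁶) = 199.6 K.
T = 28.8 + 199.6 = 228.4 °C.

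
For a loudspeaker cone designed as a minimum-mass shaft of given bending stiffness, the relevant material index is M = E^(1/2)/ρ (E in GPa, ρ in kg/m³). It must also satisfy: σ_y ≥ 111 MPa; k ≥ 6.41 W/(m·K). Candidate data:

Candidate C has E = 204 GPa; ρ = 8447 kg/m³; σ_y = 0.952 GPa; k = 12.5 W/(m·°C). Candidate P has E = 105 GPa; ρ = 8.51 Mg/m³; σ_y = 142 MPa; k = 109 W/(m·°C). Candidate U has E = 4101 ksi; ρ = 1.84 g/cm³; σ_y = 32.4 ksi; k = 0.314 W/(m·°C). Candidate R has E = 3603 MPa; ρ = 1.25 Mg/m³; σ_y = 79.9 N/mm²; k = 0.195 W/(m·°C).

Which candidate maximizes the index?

candidate C

Screen on constraints: σ_y ≥ 111 MPa; k ≥ 6.41 W/(m·K). Survivors: candidate C, candidate P.
After converting to SI:
  candidate C: E = 204.0 GPa, ρ = 8447 kg/m³
  candidate P: E = 105.0 GPa, ρ = 8510 kg/m³
  candidate C: M = 1.69×10⁻³
  candidate P: M = 1.20×10⁻³
Highest index: candidate C.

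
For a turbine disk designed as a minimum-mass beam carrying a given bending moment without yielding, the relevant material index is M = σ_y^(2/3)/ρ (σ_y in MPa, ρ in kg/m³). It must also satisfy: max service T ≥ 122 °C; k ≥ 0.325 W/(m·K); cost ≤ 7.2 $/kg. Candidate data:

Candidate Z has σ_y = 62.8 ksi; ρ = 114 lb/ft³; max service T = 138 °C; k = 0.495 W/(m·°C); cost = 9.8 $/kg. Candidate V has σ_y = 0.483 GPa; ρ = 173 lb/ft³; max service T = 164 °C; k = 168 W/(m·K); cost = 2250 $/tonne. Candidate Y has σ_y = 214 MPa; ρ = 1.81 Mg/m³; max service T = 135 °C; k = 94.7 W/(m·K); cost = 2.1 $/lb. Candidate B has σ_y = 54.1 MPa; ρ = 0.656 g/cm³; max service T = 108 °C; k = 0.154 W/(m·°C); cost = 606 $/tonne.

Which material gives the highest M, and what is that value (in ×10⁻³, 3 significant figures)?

Screen on constraints: max service T ≥ 122 °C; k ≥ 0.325 W/(m·K); cost ≤ 7.2 $/kg. Survivors: candidate V, candidate Y.
Normalizing units and computing the index:
  candidate V: σ_y = 483.0 MPa, ρ = 2771 kg/m³
  candidate Y: σ_y = 214.0 MPa, ρ = 1810 kg/m³
  candidate V: M = 22.2×10⁻³
  candidate Y: M = 19.8×10⁻³
Candidate V has the largest M.

candidate V, M = 22.2×10⁻³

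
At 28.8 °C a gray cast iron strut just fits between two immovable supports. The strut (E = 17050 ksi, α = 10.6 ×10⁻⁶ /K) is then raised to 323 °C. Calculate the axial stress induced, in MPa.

E = 17050 ksi = 117.6 GPa.
ΔT = 294.2 K. Constrained thermal stress σ = E·α·ΔT = 117.6×10³ MPa × 10.6×10⁻⁶ × 294.2 = 367 MPa (compressive).

367 MPa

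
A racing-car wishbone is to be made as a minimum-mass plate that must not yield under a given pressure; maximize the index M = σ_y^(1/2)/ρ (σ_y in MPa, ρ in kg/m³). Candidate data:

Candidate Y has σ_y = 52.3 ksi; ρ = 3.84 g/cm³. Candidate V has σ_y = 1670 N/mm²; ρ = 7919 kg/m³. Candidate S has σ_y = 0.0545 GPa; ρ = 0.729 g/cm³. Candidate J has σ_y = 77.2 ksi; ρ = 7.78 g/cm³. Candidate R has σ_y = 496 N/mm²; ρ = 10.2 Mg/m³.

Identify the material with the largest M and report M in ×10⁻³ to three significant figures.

candidate S, M = 10.1×10⁻³

Putting every candidate on a common basis:
  candidate Y: σ_y = 360.6 MPa, ρ = 3840 kg/m³
  candidate V: σ_y = 1670 MPa, ρ = 7919 kg/m³
  candidate S: σ_y = 54.50 MPa, ρ = 729.0 kg/m³
  candidate J: σ_y = 532.3 MPa, ρ = 7780 kg/m³
  candidate R: σ_y = 496.0 MPa, ρ = 10200 kg/m³
  candidate S: M = 10.1×10⁻³
  candidate V: M = 5.16×10⁻³
  candidate Y: M = 4.95×10⁻³
  candidate J: M = 2.97×10⁻³
  candidate R: M = 2.18×10⁻³
The maximum is for candidate S.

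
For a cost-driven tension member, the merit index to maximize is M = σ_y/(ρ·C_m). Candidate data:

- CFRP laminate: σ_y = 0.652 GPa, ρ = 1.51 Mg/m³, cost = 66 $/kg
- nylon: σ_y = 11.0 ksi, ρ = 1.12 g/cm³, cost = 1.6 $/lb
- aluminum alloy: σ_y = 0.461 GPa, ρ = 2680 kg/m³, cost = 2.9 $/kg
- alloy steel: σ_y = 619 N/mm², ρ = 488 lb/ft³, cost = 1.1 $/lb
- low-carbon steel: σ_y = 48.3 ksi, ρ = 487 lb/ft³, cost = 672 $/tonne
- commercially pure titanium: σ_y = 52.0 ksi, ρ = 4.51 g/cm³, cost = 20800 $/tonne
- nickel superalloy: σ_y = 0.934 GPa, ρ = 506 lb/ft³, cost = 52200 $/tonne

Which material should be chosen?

Convert each candidate to consistent units, then evaluate M:
  CFRP laminate: σ_y = 652.0 MPa, ρ = 1510 kg/m³, cost = 66.00 $/kg
  nylon: σ_y = 75.84 MPa, ρ = 1120 kg/m³, cost = 3.527 $/kg
  aluminum alloy: σ_y = 461.0 MPa, ρ = 2680 kg/m³, cost = 2.900 $/kg
  alloy steel: σ_y = 619.0 MPa, ρ = 7817 kg/m³, cost = 2.425 $/kg
  low-carbon steel: σ_y = 333.0 MPa, ρ = 7801 kg/m³, cost = 0.6720 $/kg
  commercially pure titanium: σ_y = 358.5 MPa, ρ = 4510 kg/m³, cost = 20.80 $/kg
  nickel superalloy: σ_y = 934.0 MPa, ρ = 8105 kg/m³, cost = 52.20 $/kg
  low-carbon steel: M = 63.5 kN·m per $
  aluminum alloy: M = 59.3 kN·m per $
  alloy steel: M = 32.7 kN·m per $
  nylon: M = 19.2 kN·m per $
  CFRP laminate: M = 6.54 kN·m per $
  commercially pure titanium: M = 3.82 kN·m per $
  nickel superalloy: M = 2.21 kN·m per $
Highest index: low-carbon steel.

low-carbon steel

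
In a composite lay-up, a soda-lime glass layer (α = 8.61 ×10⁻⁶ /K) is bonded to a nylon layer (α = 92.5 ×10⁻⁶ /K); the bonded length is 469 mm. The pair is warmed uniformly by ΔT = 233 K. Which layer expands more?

nylon

α(soda-lime glass) = 8.61×10⁻⁶/K vs α(nylon) = 92.5×10⁻⁶/K.
Higher α expands more for the same ΔT: nylon.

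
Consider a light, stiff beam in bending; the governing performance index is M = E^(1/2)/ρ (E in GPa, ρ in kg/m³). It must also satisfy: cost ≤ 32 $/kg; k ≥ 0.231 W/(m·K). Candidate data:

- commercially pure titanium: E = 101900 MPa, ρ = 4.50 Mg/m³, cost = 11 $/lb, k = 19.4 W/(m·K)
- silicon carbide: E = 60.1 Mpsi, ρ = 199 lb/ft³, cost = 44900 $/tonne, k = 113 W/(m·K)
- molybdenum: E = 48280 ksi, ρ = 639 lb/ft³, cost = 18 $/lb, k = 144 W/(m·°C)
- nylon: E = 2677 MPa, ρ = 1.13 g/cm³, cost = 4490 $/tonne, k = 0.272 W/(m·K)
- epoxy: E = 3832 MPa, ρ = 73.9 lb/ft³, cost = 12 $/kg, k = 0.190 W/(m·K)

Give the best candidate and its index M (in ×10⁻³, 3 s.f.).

Screen on constraints: cost ≤ 32 $/kg; k ≥ 0.231 W/(m·K). Survivors: commercially pure titanium, nylon.
Normalizing units and computing the index:
  commercially pure titanium: E = 101.9 GPa, ρ = 4500 kg/m³
  nylon: E = 2.677 GPa, ρ = 1130 kg/m³
  commercially pure titanium: M = 2.24×10⁻³
  nylon: M = 1.45×10⁻³
Commercially pure titanium has the largest M.

commercially pure titanium, M = 2.24×10⁻³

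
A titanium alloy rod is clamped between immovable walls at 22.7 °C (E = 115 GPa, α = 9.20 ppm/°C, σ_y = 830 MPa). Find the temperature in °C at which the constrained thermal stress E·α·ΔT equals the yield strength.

807 °C

E·α·ΔT = 830.0 MPa ⇒ ΔT = 830.0 / (115.0×10³ × 9.20×10⁻⁶) = 784.5 K.
T = 22.7 + 784.5 = 807.2 °C.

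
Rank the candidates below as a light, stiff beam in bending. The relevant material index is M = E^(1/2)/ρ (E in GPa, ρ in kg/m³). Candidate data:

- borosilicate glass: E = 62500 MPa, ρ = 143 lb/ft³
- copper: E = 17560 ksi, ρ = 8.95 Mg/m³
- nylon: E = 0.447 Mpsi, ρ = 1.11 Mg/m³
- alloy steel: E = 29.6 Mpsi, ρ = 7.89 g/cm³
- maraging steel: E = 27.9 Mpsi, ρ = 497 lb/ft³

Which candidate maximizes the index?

Putting every candidate on a common basis:
  borosilicate glass: E = 62.50 GPa, ρ = 2291 kg/m³
  copper: E = 121.1 GPa, ρ = 8950 kg/m³
  nylon: E = 3.082 GPa, ρ = 1110 kg/m³
  alloy steel: E = 204.1 GPa, ρ = 7890 kg/m³
  maraging steel: E = 192.4 GPa, ρ = 7961 kg/m³
  borosilicate glass: M = 3.45×10⁻³
  alloy steel: M = 1.81×10⁻³
  maraging steel: M = 1.74×10⁻³
  nylon: M = 1.58×10⁻³
  copper: M = 1.23×10⁻³
The maximum is for borosilicate glass.

borosilicate glass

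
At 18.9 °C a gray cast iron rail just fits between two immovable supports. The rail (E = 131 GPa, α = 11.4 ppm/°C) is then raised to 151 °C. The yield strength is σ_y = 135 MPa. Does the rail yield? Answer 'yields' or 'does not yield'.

ΔT = 132.1 K. Constrained thermal stress σ = E·α·ΔT = 131.0×10³ MPa × 11.4×10⁻⁶ × 132.1 = 197 MPa (compressive).
Compare to σ_y = 135 MPa: σ ≥ σ_y, so it yields.

yields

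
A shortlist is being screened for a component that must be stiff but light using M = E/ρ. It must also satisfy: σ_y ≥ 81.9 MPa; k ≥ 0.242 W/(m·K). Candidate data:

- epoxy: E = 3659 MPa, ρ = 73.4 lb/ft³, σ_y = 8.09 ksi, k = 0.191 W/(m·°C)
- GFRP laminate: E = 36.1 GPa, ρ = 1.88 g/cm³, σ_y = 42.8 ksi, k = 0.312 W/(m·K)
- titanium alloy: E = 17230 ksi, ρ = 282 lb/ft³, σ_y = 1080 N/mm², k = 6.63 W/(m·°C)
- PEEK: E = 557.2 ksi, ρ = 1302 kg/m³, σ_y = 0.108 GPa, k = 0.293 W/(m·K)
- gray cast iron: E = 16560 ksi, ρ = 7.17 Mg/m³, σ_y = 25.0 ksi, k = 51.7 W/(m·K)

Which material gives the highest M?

Screen on constraints: σ_y ≥ 81.9 MPa; k ≥ 0.242 W/(m·K). Survivors: GFRP laminate, titanium alloy, PEEK, gray cast iron.
Convert each candidate to consistent units, then evaluate M:
  GFRP laminate: E = 36.10 GPa, ρ = 1880 kg/m³
  titanium alloy: E = 118.8 GPa, ρ = 4517 kg/m³
  PEEK: E = 3.842 GPa, ρ = 1302 kg/m³
  gray cast iron: E = 114.2 GPa, ρ = 7170 kg/m³
  titanium alloy: M = 26.3 MN·m/kg
  GFRP laminate: M = 19.2 MN·m/kg
  gray cast iron: M = 15.9 MN·m/kg
  PEEK: M = 2.95 MN·m/kg
The maximum is for titanium alloy.

titanium alloy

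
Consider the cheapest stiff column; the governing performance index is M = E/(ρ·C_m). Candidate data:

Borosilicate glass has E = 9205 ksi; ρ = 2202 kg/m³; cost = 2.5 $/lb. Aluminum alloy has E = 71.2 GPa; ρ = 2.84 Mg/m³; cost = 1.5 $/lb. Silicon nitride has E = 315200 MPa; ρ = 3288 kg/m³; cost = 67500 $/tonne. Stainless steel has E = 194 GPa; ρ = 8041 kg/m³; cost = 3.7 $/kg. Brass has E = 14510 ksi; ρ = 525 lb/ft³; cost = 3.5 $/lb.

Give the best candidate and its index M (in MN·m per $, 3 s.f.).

In SI units:
  borosilicate glass: E = 63.47 GPa, ρ = 2202 kg/m³, cost = 5.511 $/kg
  aluminum alloy: E = 71.20 GPa, ρ = 2840 kg/m³, cost = 3.307 $/kg
  silicon nitride: E = 315.2 GPa, ρ = 3288 kg/m³, cost = 67.50 $/kg
  stainless steel: E = 194.0 GPa, ρ = 8041 kg/m³, cost = 3.700 $/kg
  brass: E = 100.0 GPa, ρ = 8410 kg/m³, cost = 7.716 $/kg
  aluminum alloy: M = 7.58 MN·m per $
  stainless steel: M = 6.52 MN·m per $
  borosilicate glass: M = 5.23 MN·m per $
  brass: M = 1.54 MN·m per $
  silicon nitride: M = 1.42 MN·m per $
The maximum is for aluminum alloy.

aluminum alloy, M = 7.58 MN·m per $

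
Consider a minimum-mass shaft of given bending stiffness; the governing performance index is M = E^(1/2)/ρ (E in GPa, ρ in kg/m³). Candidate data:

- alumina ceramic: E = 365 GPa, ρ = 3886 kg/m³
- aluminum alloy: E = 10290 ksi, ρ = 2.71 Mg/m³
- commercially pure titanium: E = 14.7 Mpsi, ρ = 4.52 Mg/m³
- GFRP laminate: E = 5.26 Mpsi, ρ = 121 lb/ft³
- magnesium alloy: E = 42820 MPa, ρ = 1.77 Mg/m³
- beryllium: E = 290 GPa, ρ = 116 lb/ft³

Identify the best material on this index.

Putting every candidate on a common basis:
  alumina ceramic: E = 365.0 GPa, ρ = 3886 kg/m³
  aluminum alloy: E = 70.95 GPa, ρ = 2710 kg/m³
  commercially pure titanium: E = 101.4 GPa, ρ = 4520 kg/m³
  GFRP laminate: E = 36.27 GPa, ρ = 1938 kg/m³
  magnesium alloy: E = 42.82 GPa, ρ = 1770 kg/m³
  beryllium: E = 290.0 GPa, ρ = 1858 kg/m³
  beryllium: M = 9.16×10⁻³
  alumina ceramic: M = 4.92×10⁻³
  magnesium alloy: M = 3.70×10⁻³
  aluminum alloy: M = 3.11×10⁻³
  GFRP laminate: M = 3.11×10⁻³
  commercially pure titanium: M = 2.23×10⁻³
Highest index: beryllium.

beryllium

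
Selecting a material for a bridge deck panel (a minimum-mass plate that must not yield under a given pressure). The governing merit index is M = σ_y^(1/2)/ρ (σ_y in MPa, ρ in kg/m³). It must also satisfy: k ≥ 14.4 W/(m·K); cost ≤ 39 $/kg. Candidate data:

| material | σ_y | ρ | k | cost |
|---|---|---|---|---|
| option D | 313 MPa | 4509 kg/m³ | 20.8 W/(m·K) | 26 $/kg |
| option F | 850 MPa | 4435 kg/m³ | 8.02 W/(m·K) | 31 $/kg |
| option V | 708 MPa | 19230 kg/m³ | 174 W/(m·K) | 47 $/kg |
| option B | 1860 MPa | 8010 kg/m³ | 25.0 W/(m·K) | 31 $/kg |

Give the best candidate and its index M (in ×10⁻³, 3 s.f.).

option B, M = 5.38×10⁻³

Screen on constraints: k ≥ 14.4 W/(m·K); cost ≤ 39 $/kg. Survivors: option D, option B.
Per-candidate index values:
  option B: M = 5.38×10⁻³
  option D: M = 3.92×10⁻³
Option B has the largest M.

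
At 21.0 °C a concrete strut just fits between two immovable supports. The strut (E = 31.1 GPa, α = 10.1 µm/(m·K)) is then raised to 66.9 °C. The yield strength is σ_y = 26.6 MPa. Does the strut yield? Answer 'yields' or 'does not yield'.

does not yield

ΔT = 45.90 K. Constrained thermal stress σ = E·α·ΔT = 31.10×10³ MPa × 10.1×10⁻⁶ × 45.90 = 14.4 MPa (compressive).
Compare to σ_y = 26.6 MPa: σ < σ_y, so it does not yield.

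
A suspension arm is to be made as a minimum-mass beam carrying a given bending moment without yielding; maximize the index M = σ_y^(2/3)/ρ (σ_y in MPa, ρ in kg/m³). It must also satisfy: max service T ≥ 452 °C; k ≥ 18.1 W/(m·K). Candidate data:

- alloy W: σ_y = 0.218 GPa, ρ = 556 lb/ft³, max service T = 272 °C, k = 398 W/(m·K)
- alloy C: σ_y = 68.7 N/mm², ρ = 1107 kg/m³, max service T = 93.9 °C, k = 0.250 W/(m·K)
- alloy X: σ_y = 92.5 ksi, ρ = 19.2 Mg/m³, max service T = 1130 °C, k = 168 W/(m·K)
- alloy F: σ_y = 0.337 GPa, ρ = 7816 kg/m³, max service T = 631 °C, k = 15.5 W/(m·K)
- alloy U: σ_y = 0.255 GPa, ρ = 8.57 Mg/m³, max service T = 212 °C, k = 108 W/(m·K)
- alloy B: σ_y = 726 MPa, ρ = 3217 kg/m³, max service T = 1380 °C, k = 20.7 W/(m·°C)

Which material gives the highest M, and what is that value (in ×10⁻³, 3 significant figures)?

Screen on constraints: max service T ≥ 452 °C; k ≥ 18.1 W/(m·K). Survivors: alloy X, alloy B.
After converting to SI:
  alloy X: σ_y = 637.8 MPa, ρ = 19200 kg/m³
  alloy B: σ_y = 726.0 MPa, ρ = 3217 kg/m³
  alloy B: M = 25.1×10⁻³
  alloy X: M = 3.86×10⁻³
Highest index: alloy B.

alloy B, M = 25.1×10⁻³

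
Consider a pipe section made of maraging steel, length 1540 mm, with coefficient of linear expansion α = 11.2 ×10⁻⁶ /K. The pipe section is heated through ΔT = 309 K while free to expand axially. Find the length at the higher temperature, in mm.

ΔL = α·L₀·ΔT = 11.2×10⁻⁶ × 1540 mm × 309.0 K = 5.33 mm.
L = L₀ + ΔL = 1540 + 5.33 = 1545.3 mm.

1545.3 mm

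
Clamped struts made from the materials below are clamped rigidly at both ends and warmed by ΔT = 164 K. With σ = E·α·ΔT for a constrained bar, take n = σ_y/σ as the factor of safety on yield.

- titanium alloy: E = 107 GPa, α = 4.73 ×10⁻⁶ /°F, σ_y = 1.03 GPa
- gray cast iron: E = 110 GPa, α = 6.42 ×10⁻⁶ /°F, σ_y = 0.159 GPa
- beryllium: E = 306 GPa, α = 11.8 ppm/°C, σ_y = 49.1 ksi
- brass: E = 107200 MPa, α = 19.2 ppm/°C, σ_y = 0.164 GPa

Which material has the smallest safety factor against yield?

brass

In consistent units (E in GPa, α in ×10⁻⁶/K, σ_y in MPa):
  titanium alloy: E = 107.0, α = 8.51, σ_y = 1030 → σ = 149 MPa, n = 6.89
  gray cast iron: E = 110.0, α = 11.6, σ_y = 159.0 → σ = 208 MPa, n = 0.763
  beryllium: E = 306.0, α = 11.8, σ_y = 338.5 → σ = 592 MPa, n = 0.572
  brass: E = 107.2, α = 19.2, σ_y = 164.0 → σ = 338 MPa, n = 0.486
Brass has the lowest safety factor, n = 0.486.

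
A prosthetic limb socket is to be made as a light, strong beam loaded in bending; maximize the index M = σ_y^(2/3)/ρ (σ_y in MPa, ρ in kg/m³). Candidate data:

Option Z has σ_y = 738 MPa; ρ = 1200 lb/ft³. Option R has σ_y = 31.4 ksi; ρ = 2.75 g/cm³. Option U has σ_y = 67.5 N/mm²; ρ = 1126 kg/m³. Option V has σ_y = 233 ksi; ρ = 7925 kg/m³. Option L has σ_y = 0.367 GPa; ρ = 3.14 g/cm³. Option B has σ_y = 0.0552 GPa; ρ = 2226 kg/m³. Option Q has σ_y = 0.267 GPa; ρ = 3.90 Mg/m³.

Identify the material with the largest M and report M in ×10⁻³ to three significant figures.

option V, M = 17.3×10⁻³

After converting to SI:
  option Z: σ_y = 738.0 MPa, ρ = 19220 kg/m³
  option R: σ_y = 216.5 MPa, ρ = 2750 kg/m³
  option U: σ_y = 67.50 MPa, ρ = 1126 kg/m³
  option V: σ_y = 1606 MPa, ρ = 7925 kg/m³
  option L: σ_y = 367.0 MPa, ρ = 3140 kg/m³
  option B: σ_y = 55.20 MPa, ρ = 2226 kg/m³
  option Q: σ_y = 267.0 MPa, ρ = 3900 kg/m³
  option V: M = 17.3×10⁻³
  option L: M = 16.3×10⁻³
  option U: M = 14.7×10⁻³
  option R: M = 13.1×10⁻³
  option Q: M = 10.6×10⁻³
  option B: M = 6.51×10⁻³
  option Z: M = 4.25×10⁻³
Highest index: option V.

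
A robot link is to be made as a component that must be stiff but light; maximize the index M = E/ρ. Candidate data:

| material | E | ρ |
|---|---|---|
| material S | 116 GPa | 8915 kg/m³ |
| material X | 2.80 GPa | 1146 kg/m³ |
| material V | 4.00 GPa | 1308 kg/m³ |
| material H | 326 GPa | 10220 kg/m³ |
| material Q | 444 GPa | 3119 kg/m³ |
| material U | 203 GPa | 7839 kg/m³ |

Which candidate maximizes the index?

material Q

Per-candidate index values:
  material Q: M = 142 MN·m/kg
  material H: M = 31.9 MN·m/kg
  material U: M = 25.9 MN·m/kg
  material S: M = 13.0 MN·m/kg
  material V: M = 3.06 MN·m/kg
  material X: M = 2.44 MN·m/kg
Material Q ranks first.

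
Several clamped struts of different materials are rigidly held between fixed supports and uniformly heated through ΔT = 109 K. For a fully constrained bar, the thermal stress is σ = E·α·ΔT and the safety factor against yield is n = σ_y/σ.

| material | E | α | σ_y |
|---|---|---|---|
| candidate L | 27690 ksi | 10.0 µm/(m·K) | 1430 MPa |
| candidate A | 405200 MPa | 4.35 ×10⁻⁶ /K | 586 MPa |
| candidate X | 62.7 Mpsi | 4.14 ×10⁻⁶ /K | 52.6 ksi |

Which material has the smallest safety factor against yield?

candidate X

In consistent units (E in GPa, α in ×10⁻⁶/K, σ_y in MPa):
  candidate L: E = 190.9, α = 10.0, σ_y = 1430 → σ = 208 MPa, n = 6.87
  candidate A: E = 405.2, α = 4.35, σ_y = 586.0 → σ = 192 MPa, n = 3.05
  candidate X: E = 432.3, α = 4.14, σ_y = 362.7 → σ = 195 MPa, n = 1.86
The minimum is candidate X at n = 1.86.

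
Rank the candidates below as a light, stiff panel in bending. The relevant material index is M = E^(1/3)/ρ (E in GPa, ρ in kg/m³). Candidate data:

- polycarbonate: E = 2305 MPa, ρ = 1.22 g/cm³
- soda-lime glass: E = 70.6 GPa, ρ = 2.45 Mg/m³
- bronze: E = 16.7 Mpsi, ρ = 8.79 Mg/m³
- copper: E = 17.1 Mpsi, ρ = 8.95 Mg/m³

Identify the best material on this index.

soda-lime glass

Convert each candidate to consistent units, then evaluate M:
  polycarbonate: E = 2.305 GPa, ρ = 1220 kg/m³
  soda-lime glass: E = 70.60 GPa, ρ = 2450 kg/m³
  bronze: E = 115.1 GPa, ρ = 8790 kg/m³
  copper: E = 117.9 GPa, ρ = 8950 kg/m³
  soda-lime glass: M = 1.69×10⁻³
  polycarbonate: M = 1.08×10⁻³
  bronze: M = 0.553×10⁻³
  copper: M = 0.548×10⁻³
Highest index: soda-lime glass.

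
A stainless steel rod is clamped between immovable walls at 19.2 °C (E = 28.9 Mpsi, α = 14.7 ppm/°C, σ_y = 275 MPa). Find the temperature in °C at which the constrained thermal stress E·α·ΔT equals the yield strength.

E = 28.9 Mpsi = 199.3 GPa.
E·α·ΔT = 275.0 MPa ⇒ ΔT = 275.0 / (199.3×10³ × 14.7×10⁻⁶) = 93.89 K.
T = 19.2 + 93.89 = 113.1 °C.

113 °C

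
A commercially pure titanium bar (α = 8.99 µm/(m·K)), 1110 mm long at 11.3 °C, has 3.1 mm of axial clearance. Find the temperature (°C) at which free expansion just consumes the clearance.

α·L₀·ΔT = 3.1 mm ⇒ ΔT = 3.1 / (8.99×10⁻⁶ × 1110.0) = 310.7 K.
T = 11.3 + 310.7 = 322.0 °C.

322 °C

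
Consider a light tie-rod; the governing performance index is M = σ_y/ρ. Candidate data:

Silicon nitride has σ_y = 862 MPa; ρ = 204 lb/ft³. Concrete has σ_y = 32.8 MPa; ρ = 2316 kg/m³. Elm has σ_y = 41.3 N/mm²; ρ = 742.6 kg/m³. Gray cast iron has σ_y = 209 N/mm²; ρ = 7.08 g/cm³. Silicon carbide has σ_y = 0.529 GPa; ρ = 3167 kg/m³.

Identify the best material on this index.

silicon nitride

Putting every candidate on a common basis:
  silicon nitride: σ_y = 862.0 MPa, ρ = 3268 kg/m³
  concrete: σ_y = 32.80 MPa, ρ = 2316 kg/m³
  elm: σ_y = 41.30 MPa, ρ = 742.6 kg/m³
  gray cast iron: σ_y = 209.0 MPa, ρ = 7080 kg/m³
  silicon carbide: σ_y = 529.0 MPa, ρ = 3167 kg/m³
  silicon nitride: M = 264 kN·m/kg
  silicon carbide: M = 167 kN·m/kg
  elm: M = 55.6 kN·m/kg
  gray cast iron: M = 29.5 kN·m/kg
  concrete: M = 14.2 kN·m/kg
Silicon nitride has the largest M.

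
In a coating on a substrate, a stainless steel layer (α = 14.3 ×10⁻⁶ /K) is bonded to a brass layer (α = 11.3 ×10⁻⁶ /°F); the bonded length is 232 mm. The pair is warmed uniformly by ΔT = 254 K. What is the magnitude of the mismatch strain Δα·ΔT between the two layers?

1.53×10⁻³

brass: α = 11.3×10⁻⁶/°F × 9/5 = 20.3×10⁻⁶/K.
Δα = |14.3 − 20.3|×10⁻⁶/K = 6.04×10⁻⁶/K.
Mismatch strain = Δα·ΔT = 6.04×10⁻⁶ × 254.0 = 1.53×10⁻³.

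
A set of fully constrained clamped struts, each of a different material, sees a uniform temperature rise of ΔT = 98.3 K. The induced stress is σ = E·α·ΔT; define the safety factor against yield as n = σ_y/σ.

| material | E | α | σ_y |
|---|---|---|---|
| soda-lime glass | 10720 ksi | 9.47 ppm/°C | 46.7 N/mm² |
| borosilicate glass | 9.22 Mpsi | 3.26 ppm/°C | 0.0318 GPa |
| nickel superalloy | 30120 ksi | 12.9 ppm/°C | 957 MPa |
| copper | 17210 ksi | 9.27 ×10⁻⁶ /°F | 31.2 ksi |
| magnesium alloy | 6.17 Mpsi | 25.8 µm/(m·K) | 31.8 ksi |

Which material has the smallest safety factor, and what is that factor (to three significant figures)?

In consistent units (E in GPa, α in ×10⁻⁶/K, σ_y in MPa):
  soda-lime glass: E = 73.91, α = 9.47, σ_y = 46.70 → σ = 68.8 MPa, n = 0.679
  borosilicate glass: E = 63.57, α = 3.26, σ_y = 31.80 → σ = 20.4 MPa, n = 1.56
  nickel superalloy: E = 207.7, α = 12.9, σ_y = 957.0 → σ = 263 MPa, n = 3.63
  copper: E = 118.7, α = 16.7, σ_y = 215.1 → σ = 195 MPa, n = 1.11
  magnesium alloy: E = 42.54, α = 25.8, σ_y = 219.3 → σ = 108 MPa, n = 2.03
Smallest n: soda-lime glass with n = 0.679.

soda-lime glass, n = 0.679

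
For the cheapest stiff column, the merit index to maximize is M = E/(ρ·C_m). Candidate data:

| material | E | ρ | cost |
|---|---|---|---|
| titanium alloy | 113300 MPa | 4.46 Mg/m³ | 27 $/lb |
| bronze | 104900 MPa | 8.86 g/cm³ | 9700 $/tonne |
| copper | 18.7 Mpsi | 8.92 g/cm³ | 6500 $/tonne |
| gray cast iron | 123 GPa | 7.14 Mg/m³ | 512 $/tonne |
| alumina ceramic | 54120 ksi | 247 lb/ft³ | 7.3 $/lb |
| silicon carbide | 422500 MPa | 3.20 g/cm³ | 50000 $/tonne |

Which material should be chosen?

Normalizing units and computing the index:
  titanium alloy: E = 113.3 GPa, ρ = 4460 kg/m³, cost = 59.52 $/kg
  bronze: E = 104.9 GPa, ρ = 8860 kg/m³, cost = 9.700 $/kg
  copper: E = 128.9 GPa, ρ = 8920 kg/m³, cost = 6.500 $/kg
  gray cast iron: E = 123.0 GPa, ρ = 7140 kg/m³, cost = 0.5120 $/kg
  alumina ceramic: E = 373.1 GPa, ρ = 3957 kg/m³, cost = 16.09 $/kg
  silicon carbide: E = 422.5 GPa, ρ = 3200 kg/m³, cost = 50.00 $/kg
  gray cast iron: M = 33.6 MN·m per $
  alumina ceramic: M = 5.86 MN·m per $
  silicon carbide: M = 2.64 MN·m per $
  copper: M = 2.22 MN·m per $
  bronze: M = 1.22 MN·m per $
  titanium alloy: M = 0.427 MN·m per $
Gray cast iron ranks first.

gray cast iron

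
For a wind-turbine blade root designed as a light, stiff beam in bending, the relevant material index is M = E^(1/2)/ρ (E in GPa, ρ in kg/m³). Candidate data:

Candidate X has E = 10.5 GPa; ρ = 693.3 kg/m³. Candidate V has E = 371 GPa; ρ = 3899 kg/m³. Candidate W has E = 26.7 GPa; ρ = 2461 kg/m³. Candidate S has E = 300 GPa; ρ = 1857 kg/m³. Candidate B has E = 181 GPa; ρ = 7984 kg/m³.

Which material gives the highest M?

Per-candidate index values:
  candidate S: M = 9.33×10⁻³
  candidate V: M = 4.94×10⁻³
  candidate X: M = 4.67×10⁻³
  candidate W: M = 2.10×10⁻³
  candidate B: M = 1.69×10⁻³
Highest index: candidate S.

candidate S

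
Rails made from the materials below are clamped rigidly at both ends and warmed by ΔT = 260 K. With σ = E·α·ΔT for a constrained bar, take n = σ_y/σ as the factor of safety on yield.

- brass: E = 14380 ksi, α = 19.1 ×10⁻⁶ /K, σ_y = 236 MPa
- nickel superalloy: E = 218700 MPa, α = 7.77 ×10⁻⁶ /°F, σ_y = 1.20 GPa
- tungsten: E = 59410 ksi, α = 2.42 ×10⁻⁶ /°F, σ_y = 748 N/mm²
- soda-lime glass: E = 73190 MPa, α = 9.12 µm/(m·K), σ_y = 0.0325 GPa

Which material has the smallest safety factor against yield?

With everything in SI (GPa, ×10⁻⁶/K, MPa):
  brass: E = 99.15, α = 19.1, σ_y = 236.0 → σ = 492 MPa, n = 0.479
  nickel superalloy: E = 218.7, α = 14.0, σ_y = 1200 → σ = 795 MPa, n = 1.51
  tungsten: E = 409.6, α = 4.36, σ_y = 748.0 → σ = 464 MPa, n = 1.61
  soda-lime glass: E = 73.19, α = 9.12, σ_y = 32.50 → σ = 174 MPa, n = 0.187
The minimum is soda-lime glass at n = 0.187.

soda-lime glass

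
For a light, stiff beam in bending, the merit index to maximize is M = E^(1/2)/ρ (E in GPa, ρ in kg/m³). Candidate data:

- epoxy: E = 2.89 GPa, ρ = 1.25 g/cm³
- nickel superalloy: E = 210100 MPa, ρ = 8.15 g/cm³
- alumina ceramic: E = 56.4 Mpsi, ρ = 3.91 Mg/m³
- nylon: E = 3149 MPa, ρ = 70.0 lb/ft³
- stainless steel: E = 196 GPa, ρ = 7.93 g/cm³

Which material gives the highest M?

Normalizing units and computing the index:
  epoxy: E = 2.890 GPa, ρ = 1250 kg/m³
  nickel superalloy: E = 210.1 GPa, ρ = 8150 kg/m³
  alumina ceramic: E = 388.9 GPa, ρ = 3910 kg/m³
  nylon: E = 3.149 GPa, ρ = 1121 kg/m³
  stainless steel: E = 196.0 GPa, ρ = 7930 kg/m³
  alumina ceramic: M = 5.04×10⁻³
  nickel superalloy: M = 1.78×10⁻³
  stainless steel: M = 1.77×10⁻³
  nylon: M = 1.58×10⁻³
  epoxy: M = 1.36×10⁻³
Alumina ceramic ranks first.

alumina ceramic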